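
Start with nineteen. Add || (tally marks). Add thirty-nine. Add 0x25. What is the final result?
Convert nineteen (English words) → 19 (decimal)
Start: 19
Convert || (tally marks) → 2 (decimal)
19 + 2 = 21
Convert thirty-nine (English words) → 39 (decimal)
21 + 39 = 60
Convert 0x25 (hexadecimal) → 2×16 + 5 = 37 (decimal)
60 + 37 = 97
97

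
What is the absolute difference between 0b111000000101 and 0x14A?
Convert 0b111000000101 (binary) → 2048 + 1024 + 512 + 4 + 1 = 3589 (decimal)
Convert 0x14A (hexadecimal) → 1×256 + 4×16 + 10 = 330 (decimal)
Compute |3589 - 330| = 3259
3259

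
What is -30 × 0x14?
Convert 0x14 (hexadecimal) → 1×16 + 4 = 20 (decimal)
Compute -30 × 20 = -600
-600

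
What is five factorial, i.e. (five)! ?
Convert five (English words) → 5 (decimal)
Compute 5! = 120
120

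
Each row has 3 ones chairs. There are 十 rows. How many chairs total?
Convert 3 ones (place-value notation) → 3 (decimal)
Convert 十 (Chinese numeral) → 1×10 = 10 (decimal)
Compute 3 × 10 = 30
30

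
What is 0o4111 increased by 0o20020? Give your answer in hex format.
Convert 0o4111 (octal) → 4×512 + 1×64 + 1×8 + 1 = 2121 (decimal)
Convert 0o20020 (octal) → 2×4096 + 2×8 = 8208 (decimal)
Compute 2121 + 8208 = 10329
Convert 10329 (decimal) → 10329 = 2×4096 + 8×256 + 5×16 + 9 → 0x2859 (hexadecimal)
0x2859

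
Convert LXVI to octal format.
Convert LXVI (Roman numeral) → 50 + 10 + 5 + 1 = 66 (decimal)
Convert 66 (decimal) → 66 = 1×64 + 2 → 0o102 (octal)
0o102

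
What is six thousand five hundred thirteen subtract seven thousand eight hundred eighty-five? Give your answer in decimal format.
Convert six thousand five hundred thirteen (English words) → 6×1000 + 5×100 + 13 = 6513 (decimal)
Convert seven thousand eight hundred eighty-five (English words) → 7×1000 + 8×100 + 85 = 7885 (decimal)
Compute 6513 - 7885 = -1372
-1372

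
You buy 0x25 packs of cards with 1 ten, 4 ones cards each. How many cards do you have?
Convert 1 ten, 4 ones (place-value notation) → 1×10 + 4 = 14 (decimal)
Convert 0x25 (hexadecimal) → 2×16 + 5 = 37 (decimal)
Compute 14 × 37 = 518
518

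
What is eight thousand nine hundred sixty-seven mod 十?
Convert eight thousand nine hundred sixty-seven (English words) → 8×1000 + 9×100 + 67 = 8967 (decimal)
Convert 十 (Chinese numeral) → 1×10 = 10 (decimal)
Compute 8967 mod 10 = 7
7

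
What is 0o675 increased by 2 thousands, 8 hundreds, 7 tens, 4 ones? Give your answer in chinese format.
Convert 0o675 (octal) → 6×64 + 7×8 + 5 = 445 (decimal)
Convert 2 thousands, 8 hundreds, 7 tens, 4 ones (place-value notation) → 2×1000 + 8×100 + 7×10 + 4 = 2874 (decimal)
Compute 445 + 2874 = 3319
Convert 3319 (decimal) → 3319 = 3×1000 + 3×100 + 1×10 + 9 → 三千三百一十九 (Chinese numeral)
三千三百一十九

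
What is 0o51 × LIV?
Convert 0o51 (octal) → 5×8 + 1 = 41 (decimal)
Convert LIV (Roman numeral) → 50 + 4 = 54 (decimal)
Compute 41 × 54 = 2214
2214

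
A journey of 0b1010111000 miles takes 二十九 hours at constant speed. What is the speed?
Convert 0b1010111000 (binary) → 512 + 128 + 32 + 16 + 8 = 696 (decimal)
Convert 二十九 (Chinese numeral) → 2×10 + 9 = 29 (decimal)
Compute 696 ÷ 29 = 24
24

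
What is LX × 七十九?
Convert LX (Roman numeral) → 50 + 10 = 60 (decimal)
Convert 七十九 (Chinese numeral) → 7×10 + 9 = 79 (decimal)
Compute 60 × 79 = 4740
4740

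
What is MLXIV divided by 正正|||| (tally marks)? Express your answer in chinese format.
Convert MLXIV (Roman numeral) → 1000 + 50 + 10 + 4 = 1064 (decimal)
Convert 正正|||| (tally marks) → 5 + 5 + 4 = 14 (decimal)
Compute 1064 ÷ 14 = 76
Convert 76 (decimal) → 76 = 7×10 + 6 → 七十六 (Chinese numeral)
七十六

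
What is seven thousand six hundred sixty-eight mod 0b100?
Convert seven thousand six hundred sixty-eight (English words) → 7×1000 + 6×100 + 68 = 7668 (decimal)
Convert 0b100 (binary) → 4 (decimal)
Compute 7668 mod 4 = 0
0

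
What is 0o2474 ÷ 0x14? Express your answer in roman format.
Convert 0o2474 (octal) → 2×512 + 4×64 + 7×8 + 4 = 1340 (decimal)
Convert 0x14 (hexadecimal) → 1×16 + 4 = 20 (decimal)
Compute 1340 ÷ 20 = 67
Convert 67 (decimal) → 67 = 50 + 10 + 5 + 1 + 1 → LXVII (Roman numeral)
LXVII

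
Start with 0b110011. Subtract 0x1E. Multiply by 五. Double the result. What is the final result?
Convert 0b110011 (binary) → 32 + 16 + 2 + 1 = 51 (decimal)
Start: 51
Convert 0x1E (hexadecimal) → 1×16 + 14 = 30 (decimal)
51 - 30 = 21
Convert 五 (Chinese numeral) → 5 (decimal)
21 × 5 = 105
105 × 2 = 210
210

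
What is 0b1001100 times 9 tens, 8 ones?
Convert 0b1001100 (binary) → 64 + 8 + 4 = 76 (decimal)
Convert 9 tens, 8 ones (place-value notation) → 9×10 + 8 = 98 (decimal)
Compute 76 × 98 = 7448
7448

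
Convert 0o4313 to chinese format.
Convert 0o4313 (octal) → 4×512 + 3×64 + 1×8 + 3 = 2251 (decimal)
Convert 2251 (decimal) → 2251 = 2×1000 + 2×100 + 5×10 + 1 → 二千二百五十一 (Chinese numeral)
二千二百五十一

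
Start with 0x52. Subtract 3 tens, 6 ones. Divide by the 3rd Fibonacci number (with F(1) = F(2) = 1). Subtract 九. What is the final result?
Convert 0x52 (hexadecimal) → 5×16 + 2 = 82 (decimal)
Start: 82
Convert 3 tens, 6 ones (place-value notation) → 3×10 + 6 = 36 (decimal)
82 - 36 = 46
Convert the 3rd Fibonacci number (with F(1) = F(2) = 1) (Fibonacci index) → 1, 1, 2 → 2 (decimal)
46 ÷ 2 = 23
Convert 九 (Chinese numeral) → 9 (decimal)
23 - 9 = 14
14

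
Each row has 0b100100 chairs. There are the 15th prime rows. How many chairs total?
Convert 0b100100 (binary) → 32 + 4 = 36 (decimal)
Convert the 15th prime (prime index) → 47 (decimal)
Compute 36 × 47 = 1692
1692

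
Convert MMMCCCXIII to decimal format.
Convert MMMCCCXIII (Roman numeral) → 1000 + 1000 + 1000 + 100 + 100 + 100 + 10 + 1 + 1 + 1 = 3313 (decimal)
3313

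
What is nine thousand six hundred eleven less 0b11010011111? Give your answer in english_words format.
Convert nine thousand six hundred eleven (English words) → 9×1000 + 6×100 + 11 = 9611 (decimal)
Convert 0b11010011111 (binary) → 1024 + 512 + 128 + 16 + 8 + 4 + 2 + 1 = 1695 (decimal)
Compute 9611 - 1695 = 7916
Convert 7916 (decimal) → 7916 = 7×1000 + 9×100 + 16 → seven thousand nine hundred sixteen (English words)
seven thousand nine hundred sixteen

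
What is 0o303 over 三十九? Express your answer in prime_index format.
Convert 0o303 (octal) → 3×64 + 3 = 195 (decimal)
Convert 三十九 (Chinese numeral) → 3×10 + 9 = 39 (decimal)
Compute 195 ÷ 39 = 5
Convert 5 (decimal) → the 3rd prime (prime index)
the 3rd prime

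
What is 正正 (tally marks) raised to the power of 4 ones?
Convert 正正 (tally marks) → 5 + 5 = 10 (decimal)
Convert 4 ones (place-value notation) → 4 (decimal)
Compute 10 ^ 4 = 10000
10000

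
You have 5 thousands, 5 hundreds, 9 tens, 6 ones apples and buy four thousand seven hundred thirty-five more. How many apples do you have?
Convert 5 thousands, 5 hundreds, 9 tens, 6 ones (place-value notation) → 5×1000 + 5×100 + 9×10 + 6 = 5596 (decimal)
Convert four thousand seven hundred thirty-five (English words) → 4×1000 + 7×100 + 35 = 4735 (decimal)
Compute 5596 + 4735 = 10331
10331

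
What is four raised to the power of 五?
Convert four (English words) → 4 (decimal)
Convert 五 (Chinese numeral) → 5 (decimal)
Compute 4 ^ 5 = 1024
1024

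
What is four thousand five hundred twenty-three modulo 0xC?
Convert four thousand five hundred twenty-three (English words) → 4×1000 + 5×100 + 23 = 4523 (decimal)
Convert 0xC (hexadecimal) → 12 (decimal)
Compute 4523 mod 12 = 11
11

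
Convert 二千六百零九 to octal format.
Convert 二千六百零九 (Chinese numeral) → 2×1000 + 6×100 + 9 = 2609 (decimal)
Convert 2609 (decimal) → 2609 = 5×512 + 6×8 + 1 → 0o5061 (octal)
0o5061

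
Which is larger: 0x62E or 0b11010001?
Convert 0x62E (hexadecimal) → 6×256 + 2×16 + 14 = 1582 (decimal)
Convert 0b11010001 (binary) → 128 + 64 + 16 + 1 = 209 (decimal)
Compare 1582 vs 209: larger = 1582
1582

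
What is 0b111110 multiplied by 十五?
Convert 0b111110 (binary) → 32 + 16 + 8 + 4 + 2 = 62 (decimal)
Convert 十五 (Chinese numeral) → 1×10 + 5 = 15 (decimal)
Compute 62 × 15 = 930
930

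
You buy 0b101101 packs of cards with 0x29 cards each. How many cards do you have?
Convert 0x29 (hexadecimal) → 2×16 + 9 = 41 (decimal)
Convert 0b101101 (binary) → 32 + 8 + 4 + 1 = 45 (decimal)
Compute 41 × 45 = 1845
1845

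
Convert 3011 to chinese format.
Convert 3011 (decimal) → 3011 = 3×1000 + 1×10 + 1 → 三千零一十一 (Chinese numeral)
三千零一十一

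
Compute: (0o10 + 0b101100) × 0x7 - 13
Convert 0o10 (octal) → 1×8 = 8 (decimal)
Convert 0b101100 (binary) → 32 + 8 + 4 = 44 (decimal)
Convert 0x7 (hexadecimal) → 7 (decimal)
Expression in decimal: (8 + 44) × 7 - 13
Parentheses first: 8 + 44 = 52
Multiply: 52 × 7 = 364
Subtract: 364 - 13 = 351
351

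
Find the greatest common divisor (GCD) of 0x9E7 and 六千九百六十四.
Convert 0x9E7 (hexadecimal) → 9×256 + 14×16 + 7 = 2535 (decimal)
Convert 六千九百六十四 (Chinese numeral) → 6×1000 + 9×100 + 6×10 + 4 = 6964 (decimal)
Compute gcd(2535, 6964) = 1
1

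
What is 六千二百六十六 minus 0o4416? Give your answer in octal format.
Convert 六千二百六十六 (Chinese numeral) → 6×1000 + 2×100 + 6×10 + 6 = 6266 (decimal)
Convert 0o4416 (octal) → 4×512 + 4×64 + 1×8 + 6 = 2318 (decimal)
Compute 6266 - 2318 = 3948
Convert 3948 (decimal) → 3948 = 7×512 + 5×64 + 5×8 + 4 → 0o7554 (octal)
0o7554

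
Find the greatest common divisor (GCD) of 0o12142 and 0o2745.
Convert 0o12142 (octal) → 1×4096 + 2×512 + 1×64 + 4×8 + 2 = 5218 (decimal)
Convert 0o2745 (octal) → 2×512 + 7×64 + 4×8 + 5 = 1509 (decimal)
Compute gcd(5218, 1509) = 1
1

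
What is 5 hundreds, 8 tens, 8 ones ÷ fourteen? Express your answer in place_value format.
Convert 5 hundreds, 8 tens, 8 ones (place-value notation) → 5×100 + 8×10 + 8 = 588 (decimal)
Convert fourteen (English words) → 14 (decimal)
Compute 588 ÷ 14 = 42
Convert 42 (decimal) → 42 = 4×10 + 2 → 4 tens, 2 ones (place-value notation)
4 tens, 2 ones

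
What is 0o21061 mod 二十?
Convert 0o21061 (octal) → 2×4096 + 1×512 + 6×8 + 1 = 8753 (decimal)
Convert 二十 (Chinese numeral) → 2×10 = 20 (decimal)
Compute 8753 mod 20 = 13
13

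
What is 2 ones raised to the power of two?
Convert 2 ones (place-value notation) → 2 (decimal)
Convert two (English words) → 2 (decimal)
Compute 2 ^ 2 = 4
4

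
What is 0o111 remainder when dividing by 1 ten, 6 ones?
Convert 0o111 (octal) → 1×64 + 1×8 + 1 = 73 (decimal)
Convert 1 ten, 6 ones (place-value notation) → 1×10 + 6 = 16 (decimal)
Compute 73 mod 16 = 9
9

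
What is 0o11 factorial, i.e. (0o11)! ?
Convert 0o11 (octal) → 1×8 + 1 = 9 (decimal)
Compute 9! = 362880
362880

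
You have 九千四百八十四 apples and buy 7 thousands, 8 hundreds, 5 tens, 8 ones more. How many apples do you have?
Convert 九千四百八十四 (Chinese numeral) → 9×1000 + 4×100 + 8×10 + 4 = 9484 (decimal)
Convert 7 thousands, 8 hundreds, 5 tens, 8 ones (place-value notation) → 7×1000 + 8×100 + 5×10 + 8 = 7858 (decimal)
Compute 9484 + 7858 = 17342
17342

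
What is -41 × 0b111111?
Convert 0b111111 (binary) → 32 + 16 + 8 + 4 + 2 + 1 = 63 (decimal)
Compute -41 × 63 = -2583
-2583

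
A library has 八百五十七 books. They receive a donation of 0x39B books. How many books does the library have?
Convert 八百五十七 (Chinese numeral) → 8×100 + 5×10 + 7 = 857 (decimal)
Convert 0x39B (hexadecimal) → 3×256 + 9×16 + 11 = 923 (decimal)
Compute 857 + 923 = 1780
1780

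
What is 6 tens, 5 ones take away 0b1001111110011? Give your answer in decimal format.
Convert 6 tens, 5 ones (place-value notation) → 6×10 + 5 = 65 (decimal)
Convert 0b1001111110011 (binary) → 4096 + 512 + 256 + 128 + 64 + 32 + 16 + 2 + 1 = 5107 (decimal)
Compute 65 - 5107 = -5042
-5042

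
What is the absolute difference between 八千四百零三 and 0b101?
Convert 八千四百零三 (Chinese numeral) → 8×1000 + 4×100 + 3 = 8403 (decimal)
Convert 0b101 (binary) → 4 + 1 = 5 (decimal)
Compute |8403 - 5| = 8398
8398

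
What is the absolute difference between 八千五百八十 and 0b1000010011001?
Convert 八千五百八十 (Chinese numeral) → 8×1000 + 5×100 + 8×10 = 8580 (decimal)
Convert 0b1000010011001 (binary) → 4096 + 128 + 16 + 8 + 1 = 4249 (decimal)
Compute |8580 - 4249| = 4331
4331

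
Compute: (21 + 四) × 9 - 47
Convert 四 (Chinese numeral) → 4 (decimal)
Expression in decimal: (21 + 4) × 9 - 47
Parentheses first: 21 + 4 = 25
Multiply: 25 × 9 = 225
Subtract: 225 - 47 = 178
178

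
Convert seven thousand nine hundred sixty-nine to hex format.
Convert seven thousand nine hundred sixty-nine (English words) → 7×1000 + 9×100 + 69 = 7969 (decimal)
Convert 7969 (decimal) → 7969 = 1×4096 + 15×256 + 2×16 + 1 → 0x1F21 (hexadecimal)
0x1F21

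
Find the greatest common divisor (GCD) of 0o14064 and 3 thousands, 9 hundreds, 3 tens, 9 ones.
Convert 0o14064 (octal) → 1×4096 + 4×512 + 6×8 + 4 = 6196 (decimal)
Convert 3 thousands, 9 hundreds, 3 tens, 9 ones (place-value notation) → 3×1000 + 9×100 + 3×10 + 9 = 3939 (decimal)
Compute gcd(6196, 3939) = 1
1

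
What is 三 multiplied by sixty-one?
Convert 三 (Chinese numeral) → 3 (decimal)
Convert sixty-one (English words) → 61 (decimal)
Compute 3 × 61 = 183
183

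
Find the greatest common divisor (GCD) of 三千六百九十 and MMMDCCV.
Convert 三千六百九十 (Chinese numeral) → 3×1000 + 6×100 + 9×10 = 3690 (decimal)
Convert MMMDCCV (Roman numeral) → 1000 + 1000 + 1000 + 500 + 100 + 100 + 5 = 3705 (decimal)
Compute gcd(3690, 3705) = 15
15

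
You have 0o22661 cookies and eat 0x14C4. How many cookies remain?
Convert 0o22661 (octal) → 2×4096 + 2×512 + 6×64 + 6×8 + 1 = 9649 (decimal)
Convert 0x14C4 (hexadecimal) → 1×4096 + 4×256 + 12×16 + 4 = 5316 (decimal)
Compute 9649 - 5316 = 4333
4333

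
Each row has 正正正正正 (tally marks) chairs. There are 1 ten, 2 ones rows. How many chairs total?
Convert 正正正正正 (tally marks) → 5 + 5 + 5 + 5 + 5 = 25 (decimal)
Convert 1 ten, 2 ones (place-value notation) → 1×10 + 2 = 12 (decimal)
Compute 25 × 12 = 300
300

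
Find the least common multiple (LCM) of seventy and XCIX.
Convert seventy (English words) → 70 (decimal)
Convert XCIX (Roman numeral) → 90 + 9 = 99 (decimal)
Compute lcm(70, 99) = 6930
6930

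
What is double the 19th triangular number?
The 19th triangular number = 19×20/2 = 190
Compute 190 × 2 = 380
380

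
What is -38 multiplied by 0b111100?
Convert 0b111100 (binary) → 32 + 16 + 8 + 4 = 60 (decimal)
Compute -38 × 60 = -2280
-2280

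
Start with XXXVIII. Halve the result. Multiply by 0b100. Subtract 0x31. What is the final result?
Convert XXXVIII (Roman numeral) → 10 + 10 + 10 + 5 + 1 + 1 + 1 = 38 (decimal)
Start: 38
38 ÷ 2 = 19
Convert 0b100 (binary) → 4 (decimal)
19 × 4 = 76
Convert 0x31 (hexadecimal) → 3×16 + 1 = 49 (decimal)
76 - 49 = 27
27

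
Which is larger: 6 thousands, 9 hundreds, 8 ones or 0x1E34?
Convert 6 thousands, 9 hundreds, 8 ones (place-value notation) → 6×1000 + 9×100 + 8 = 6908 (decimal)
Convert 0x1E34 (hexadecimal) → 1×4096 + 14×256 + 3×16 + 4 = 7732 (decimal)
Compare 6908 vs 7732: larger = 7732
7732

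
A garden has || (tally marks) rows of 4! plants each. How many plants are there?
Convert 4! (factorial) → 24 (decimal)
Convert || (tally marks) → 2 (decimal)
Compute 24 × 2 = 48
48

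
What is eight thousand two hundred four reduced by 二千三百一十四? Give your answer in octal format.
Convert eight thousand two hundred four (English words) → 8×1000 + 2×100 + 4 = 8204 (decimal)
Convert 二千三百一十四 (Chinese numeral) → 2×1000 + 3×100 + 1×10 + 4 = 2314 (decimal)
Compute 8204 - 2314 = 5890
Convert 5890 (decimal) → 5890 = 1×4096 + 3×512 + 4×64 + 2 → 0o13402 (octal)
0o13402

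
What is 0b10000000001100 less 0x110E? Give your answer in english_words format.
Convert 0b10000000001100 (binary) → 8192 + 8 + 4 = 8204 (decimal)
Convert 0x110E (hexadecimal) → 1×4096 + 1×256 + 14 = 4366 (decimal)
Compute 8204 - 4366 = 3838
Convert 3838 (decimal) → 3838 = 3×1000 + 8×100 + 38 → three thousand eight hundred thirty-eight (English words)
three thousand eight hundred thirty-eight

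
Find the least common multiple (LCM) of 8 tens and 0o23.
Convert 8 tens (place-value notation) → 8×10 = 80 (decimal)
Convert 0o23 (octal) → 2×8 + 3 = 19 (decimal)
Compute lcm(80, 19) = 1520
1520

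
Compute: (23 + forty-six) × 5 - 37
Convert forty-six (English words) → 46 (decimal)
Expression in decimal: (23 + 46) × 5 - 37
Parentheses first: 23 + 46 = 69
Multiply: 69 × 5 = 345
Subtract: 345 - 37 = 308
308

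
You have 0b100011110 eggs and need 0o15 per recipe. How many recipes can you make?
Convert 0b100011110 (binary) → 256 + 16 + 8 + 4 + 2 = 286 (decimal)
Convert 0o15 (octal) → 1×8 + 5 = 13 (decimal)
Compute 286 ÷ 13 = 22
22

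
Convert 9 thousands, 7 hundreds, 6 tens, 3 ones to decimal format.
Convert 9 thousands, 7 hundreds, 6 tens, 3 ones (place-value notation) → 9×1000 + 7×100 + 6×10 + 3 = 9763 (decimal)
9763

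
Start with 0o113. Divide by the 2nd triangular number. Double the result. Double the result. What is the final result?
Convert 0o113 (octal) → 1×64 + 1×8 + 3 = 75 (decimal)
Start: 75
Convert the 2nd triangular number (triangular index) → 2×3/2 = 3 (decimal)
75 ÷ 3 = 25
25 × 2 = 50
50 × 2 = 100
100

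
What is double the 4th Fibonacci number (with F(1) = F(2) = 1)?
The 4th Fibonacci number (with F(1) = F(2) = 1): 1, 1, 2, 3 → 3
Compute 3 × 2 = 6
6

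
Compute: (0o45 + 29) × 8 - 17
Convert 0o45 (octal) → 4×8 + 5 = 37 (decimal)
Expression in decimal: (37 + 29) × 8 - 17
Parentheses first: 37 + 29 = 66
Multiply: 66 × 8 = 528
Subtract: 528 - 17 = 511
511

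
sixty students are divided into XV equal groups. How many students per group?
Convert sixty (English words) → 60 (decimal)
Convert XV (Roman numeral) → 10 + 5 = 15 (decimal)
Compute 60 ÷ 15 = 4
4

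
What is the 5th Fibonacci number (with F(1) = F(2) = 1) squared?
The 5th Fibonacci number (with F(1) = F(2) = 1): 1, 1, 2, 3, 5 → 5
Compute 5² = 5 × 5 = 25
25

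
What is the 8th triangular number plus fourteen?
The 8th triangular number = 8×9/2 = 36
Convert fourteen (English words) → 14 (decimal)
Compute 36 + 14 = 50
50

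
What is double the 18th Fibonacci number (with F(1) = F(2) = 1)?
The 18th Fibonacci number (with F(1) = F(2) = 1) = 2584
Compute 2584 × 2 = 5168
5168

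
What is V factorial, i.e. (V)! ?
Convert V (Roman numeral) → 5 (decimal)
Compute 5! = 120
120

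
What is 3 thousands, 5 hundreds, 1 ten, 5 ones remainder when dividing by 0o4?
Convert 3 thousands, 5 hundreds, 1 ten, 5 ones (place-value notation) → 3×1000 + 5×100 + 1×10 + 5 = 3515 (decimal)
Convert 0o4 (octal) → 4 (decimal)
Compute 3515 mod 4 = 3
3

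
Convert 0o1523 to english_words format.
Convert 0o1523 (octal) → 1×512 + 5×64 + 2×8 + 3 = 851 (decimal)
Convert 851 (decimal) → 851 = 8×100 + 51 → eight hundred fifty-one (English words)
eight hundred fifty-one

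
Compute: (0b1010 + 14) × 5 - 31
Convert 0b1010 (binary) → 8 + 2 = 10 (decimal)
Expression in decimal: (10 + 14) × 5 - 31
Parentheses first: 10 + 14 = 24
Multiply: 24 × 5 = 120
Subtract: 120 - 31 = 89
89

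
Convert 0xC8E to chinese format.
Convert 0xC8E (hexadecimal) → 12×256 + 8×16 + 14 = 3214 (decimal)
Convert 3214 (decimal) → 3214 = 3×1000 + 2×100 + 1×10 + 4 → 三千二百一十四 (Chinese numeral)
三千二百一十四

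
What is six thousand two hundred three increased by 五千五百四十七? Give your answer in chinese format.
Convert six thousand two hundred three (English words) → 6×1000 + 2×100 + 3 = 6203 (decimal)
Convert 五千五百四十七 (Chinese numeral) → 5×1000 + 5×100 + 4×10 + 7 = 5547 (decimal)
Compute 6203 + 5547 = 11750
Convert 11750 (decimal) → 11750 = 1×10000 + 1×1000 + 7×100 + 5×10 → 一万一千七百五十 (Chinese numeral)
一万一千七百五十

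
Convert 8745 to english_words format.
Convert 8745 (decimal) → 8745 = 8×1000 + 7×100 + 45 → eight thousand seven hundred forty-five (English words)
eight thousand seven hundred forty-five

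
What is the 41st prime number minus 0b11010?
The 41st prime number = 179
Convert 0b11010 (binary) → 16 + 8 + 2 = 26 (decimal)
Compute 179 - 26 = 153
153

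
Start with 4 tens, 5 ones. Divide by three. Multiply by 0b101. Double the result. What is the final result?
Convert 4 tens, 5 ones (place-value notation) → 4×10 + 5 = 45 (decimal)
Start: 45
Convert three (English words) → 3 (decimal)
45 ÷ 3 = 15
Convert 0b101 (binary) → 4 + 1 = 5 (decimal)
15 × 5 = 75
75 × 2 = 150
150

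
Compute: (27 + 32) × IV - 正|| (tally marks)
Convert IV (Roman numeral) → 4 (decimal)
Convert 正|| (tally marks) → 5 + 2 = 7 (decimal)
Expression in decimal: (27 + 32) × 4 - 7
Parentheses first: 27 + 32 = 59
Multiply: 59 × 4 = 236
Subtract: 236 - 7 = 229
229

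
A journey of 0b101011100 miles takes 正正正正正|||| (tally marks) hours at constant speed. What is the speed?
Convert 0b101011100 (binary) → 256 + 64 + 16 + 8 + 4 = 348 (decimal)
Convert 正正正正正|||| (tally marks) → 5 + 5 + 5 + 5 + 5 + 4 = 29 (decimal)
Compute 348 ÷ 29 = 12
12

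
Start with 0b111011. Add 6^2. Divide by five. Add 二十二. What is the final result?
Convert 0b111011 (binary) → 32 + 16 + 8 + 2 + 1 = 59 (decimal)
Start: 59
Convert 6^2 (power) → 36 (decimal)
59 + 36 = 95
Convert five (English words) → 5 (decimal)
95 ÷ 5 = 19
Convert 二十二 (Chinese numeral) → 2×10 + 2 = 22 (decimal)
19 + 22 = 41
41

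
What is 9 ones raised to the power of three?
Convert 9 ones (place-value notation) → 9 (decimal)
Convert three (English words) → 3 (decimal)
Compute 9 ^ 3 = 729
729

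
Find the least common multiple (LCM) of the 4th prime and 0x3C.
Convert the 4th prime (prime index) → 7 (decimal)
Convert 0x3C (hexadecimal) → 3×16 + 12 = 60 (decimal)
Compute lcm(7, 60) = 420
420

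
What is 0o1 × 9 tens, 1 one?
Convert 0o1 (octal) → 1 (decimal)
Convert 9 tens, 1 one (place-value notation) → 9×10 + 1 = 91 (decimal)
Compute 1 × 91 = 91
91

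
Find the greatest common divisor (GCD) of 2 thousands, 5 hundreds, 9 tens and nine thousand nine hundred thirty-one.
Convert 2 thousands, 5 hundreds, 9 tens (place-value notation) → 2×1000 + 5×100 + 9×10 = 2590 (decimal)
Convert nine thousand nine hundred thirty-one (English words) → 9×1000 + 9×100 + 31 = 9931 (decimal)
Compute gcd(2590, 9931) = 1
1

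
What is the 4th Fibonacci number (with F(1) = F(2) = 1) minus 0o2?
The 4th Fibonacci number (with F(1) = F(2) = 1): 1, 1, 2, 3 → 3
Convert 0o2 (octal) → 2 (decimal)
Compute 3 - 2 = 1
1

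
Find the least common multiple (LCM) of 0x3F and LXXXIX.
Convert 0x3F (hexadecimal) → 3×16 + 15 = 63 (decimal)
Convert LXXXIX (Roman numeral) → 50 + 10 + 10 + 10 + 9 = 89 (decimal)
Compute lcm(63, 89) = 5607
5607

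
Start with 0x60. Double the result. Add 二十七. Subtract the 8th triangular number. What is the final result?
Convert 0x60 (hexadecimal) → 6×16 = 96 (decimal)
Start: 96
96 × 2 = 192
Convert 二十七 (Chinese numeral) → 2×10 + 7 = 27 (decimal)
192 + 27 = 219
Convert the 8th triangular number (triangular index) → 8×9/2 = 36 (decimal)
219 - 36 = 183
183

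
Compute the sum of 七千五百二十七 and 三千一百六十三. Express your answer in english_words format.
Convert 七千五百二十七 (Chinese numeral) → 7×1000 + 5×100 + 2×10 + 7 = 7527 (decimal)
Convert 三千一百六十三 (Chinese numeral) → 3×1000 + 1×100 + 6×10 + 3 = 3163 (decimal)
Compute 7527 + 3163 = 10690
Convert 10690 (decimal) → 10690 = 10×1000 + 6×100 + 90 → ten thousand six hundred ninety (English words)
ten thousand six hundred ninety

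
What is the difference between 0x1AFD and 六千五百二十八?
Convert 0x1AFD (hexadecimal) → 1×4096 + 10×256 + 15×16 + 13 = 6909 (decimal)
Convert 六千五百二十八 (Chinese numeral) → 6×1000 + 5×100 + 2×10 + 8 = 6528 (decimal)
Difference: |6909 - 6528| = 381
381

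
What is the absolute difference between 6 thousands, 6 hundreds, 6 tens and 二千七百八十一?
Convert 6 thousands, 6 hundreds, 6 tens (place-value notation) → 6×1000 + 6×100 + 6×10 = 6660 (decimal)
Convert 二千七百八十一 (Chinese numeral) → 2×1000 + 7×100 + 8×10 + 1 = 2781 (decimal)
Compute |6660 - 2781| = 3879
3879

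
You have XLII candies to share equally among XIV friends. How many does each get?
Convert XLII (Roman numeral) → 40 + 1 + 1 = 42 (decimal)
Convert XIV (Roman numeral) → 10 + 4 = 14 (decimal)
Compute 42 ÷ 14 = 3
3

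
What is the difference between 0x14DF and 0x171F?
Convert 0x14DF (hexadecimal) → 1×4096 + 4×256 + 13×16 + 15 = 5343 (decimal)
Convert 0x171F (hexadecimal) → 1×4096 + 7×256 + 1×16 + 15 = 5919 (decimal)
Difference: |5343 - 5919| = 576
576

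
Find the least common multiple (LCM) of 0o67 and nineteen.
Convert 0o67 (octal) → 6×8 + 7 = 55 (decimal)
Convert nineteen (English words) → 19 (decimal)
Compute lcm(55, 19) = 1045
1045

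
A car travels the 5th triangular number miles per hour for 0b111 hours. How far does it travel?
Convert the 5th triangular number (triangular index) → 5×6/2 = 15 (decimal)
Convert 0b111 (binary) → 4 + 2 + 1 = 7 (decimal)
Compute 15 × 7 = 105
105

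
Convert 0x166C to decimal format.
Convert 0x166C (hexadecimal) → 1×4096 + 6×256 + 6×16 + 12 = 5740 (decimal)
5740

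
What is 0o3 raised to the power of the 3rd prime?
Convert 0o3 (octal) → 3 (decimal)
Convert the 3rd prime (prime index) → 5 (decimal)
Compute 3 ^ 5 = 243
243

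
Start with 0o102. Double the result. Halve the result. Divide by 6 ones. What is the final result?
Convert 0o102 (octal) → 1×64 + 2 = 66 (decimal)
Start: 66
66 × 2 = 132
132 ÷ 2 = 66
Convert 6 ones (place-value notation) → 6 (decimal)
66 ÷ 6 = 11
11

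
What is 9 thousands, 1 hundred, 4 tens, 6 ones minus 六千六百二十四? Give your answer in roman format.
Convert 9 thousands, 1 hundred, 4 tens, 6 ones (place-value notation) → 9×1000 + 1×100 + 4×10 + 6 = 9146 (decimal)
Convert 六千六百二十四 (Chinese numeral) → 6×1000 + 6×100 + 2×10 + 4 = 6624 (decimal)
Compute 9146 - 6624 = 2522
Convert 2522 (decimal) → 2522 = 1000 + 1000 + 500 + 10 + 10 + 1 + 1 → MMDXXII (Roman numeral)
MMDXXII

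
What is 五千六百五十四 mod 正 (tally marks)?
Convert 五千六百五十四 (Chinese numeral) → 5×1000 + 6×100 + 5×10 + 4 = 5654 (decimal)
Convert 正 (tally marks) → 5 (decimal)
Compute 5654 mod 5 = 4
4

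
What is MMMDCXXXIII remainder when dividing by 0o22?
Convert MMMDCXXXIII (Roman numeral) → 1000 + 1000 + 1000 + 500 + 100 + 10 + 10 + 10 + 1 + 1 + 1 = 3633 (decimal)
Convert 0o22 (octal) → 2×8 + 2 = 18 (decimal)
Compute 3633 mod 18 = 15
15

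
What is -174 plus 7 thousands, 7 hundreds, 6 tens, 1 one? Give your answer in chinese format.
Convert 7 thousands, 7 hundreds, 6 tens, 1 one (place-value notation) → 7×1000 + 7×100 + 6×10 + 1 = 7761 (decimal)
Compute -174 + 7761 = 7587
Convert 7587 (decimal) → 7587 = 7×1000 + 5×100 + 8×10 + 7 → 七千五百八十七 (Chinese numeral)
七千五百八十七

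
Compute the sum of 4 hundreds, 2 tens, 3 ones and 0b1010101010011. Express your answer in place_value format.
Convert 4 hundreds, 2 tens, 3 ones (place-value notation) → 4×100 + 2×10 + 3 = 423 (decimal)
Convert 0b1010101010011 (binary) → 4096 + 1024 + 256 + 64 + 16 + 2 + 1 = 5459 (decimal)
Compute 423 + 5459 = 5882
Convert 5882 (decimal) → 5882 = 5×1000 + 8×100 + 8×10 + 2 → 5 thousands, 8 hundreds, 8 tens, 2 ones (place-value notation)
5 thousands, 8 hundreds, 8 tens, 2 ones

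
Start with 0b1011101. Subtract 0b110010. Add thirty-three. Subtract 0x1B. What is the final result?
Convert 0b1011101 (binary) → 64 + 16 + 8 + 4 + 1 = 93 (decimal)
Start: 93
Convert 0b110010 (binary) → 32 + 16 + 2 = 50 (decimal)
93 - 50 = 43
Convert thirty-three (English words) → 33 (decimal)
43 + 33 = 76
Convert 0x1B (hexadecimal) → 1×16 + 11 = 27 (decimal)
76 - 27 = 49
49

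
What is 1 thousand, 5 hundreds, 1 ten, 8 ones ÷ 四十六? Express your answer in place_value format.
Convert 1 thousand, 5 hundreds, 1 ten, 8 ones (place-value notation) → 1×1000 + 5×100 + 1×10 + 8 = 1518 (decimal)
Convert 四十六 (Chinese numeral) → 4×10 + 6 = 46 (decimal)
Compute 1518 ÷ 46 = 33
Convert 33 (decimal) → 33 = 3×10 + 3 → 3 tens, 3 ones (place-value notation)
3 tens, 3 ones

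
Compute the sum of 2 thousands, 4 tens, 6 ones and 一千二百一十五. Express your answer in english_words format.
Convert 2 thousands, 4 tens, 6 ones (place-value notation) → 2×1000 + 4×10 + 6 = 2046 (decimal)
Convert 一千二百一十五 (Chinese numeral) → 1×1000 + 2×100 + 1×10 + 5 = 1215 (decimal)
Compute 2046 + 1215 = 3261
Convert 3261 (decimal) → 3261 = 3×1000 + 2×100 + 61 → three thousand two hundred sixty-one (English words)
three thousand two hundred sixty-one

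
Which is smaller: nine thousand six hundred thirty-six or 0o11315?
Convert nine thousand six hundred thirty-six (English words) → 9×1000 + 6×100 + 36 = 9636 (decimal)
Convert 0o11315 (octal) → 1×4096 + 1×512 + 3×64 + 1×8 + 5 = 4813 (decimal)
Compare 9636 vs 4813: smaller = 4813
4813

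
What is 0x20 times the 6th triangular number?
Convert 0x20 (hexadecimal) → 2×16 = 32 (decimal)
Convert the 6th triangular number (triangular index) → 6×7/2 = 21 (decimal)
Compute 32 × 21 = 672
672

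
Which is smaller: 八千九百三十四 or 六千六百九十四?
Convert 八千九百三十四 (Chinese numeral) → 8×1000 + 9×100 + 3×10 + 4 = 8934 (decimal)
Convert 六千六百九十四 (Chinese numeral) → 6×1000 + 6×100 + 9×10 + 4 = 6694 (decimal)
Compare 8934 vs 6694: smaller = 6694
6694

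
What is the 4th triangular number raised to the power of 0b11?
Convert the 4th triangular number (triangular index) → 4×5/2 = 10 (decimal)
Convert 0b11 (binary) → 2 + 1 = 3 (decimal)
Compute 10 ^ 3 = 1000
1000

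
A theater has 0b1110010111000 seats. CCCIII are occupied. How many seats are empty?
Convert 0b1110010111000 (binary) → 4096 + 2048 + 1024 + 128 + 32 + 16 + 8 = 7352 (decimal)
Convert CCCIII (Roman numeral) → 100 + 100 + 100 + 1 + 1 + 1 = 303 (decimal)
Compute 7352 - 303 = 7049
7049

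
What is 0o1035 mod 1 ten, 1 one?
Convert 0o1035 (octal) → 1×512 + 3×8 + 5 = 541 (decimal)
Convert 1 ten, 1 one (place-value notation) → 1×10 + 1 = 11 (decimal)
Compute 541 mod 11 = 2
2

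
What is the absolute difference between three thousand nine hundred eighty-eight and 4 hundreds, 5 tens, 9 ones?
Convert three thousand nine hundred eighty-eight (English words) → 3×1000 + 9×100 + 88 = 3988 (decimal)
Convert 4 hundreds, 5 tens, 9 ones (place-value notation) → 4×100 + 5×10 + 9 = 459 (decimal)
Compute |3988 - 459| = 3529
3529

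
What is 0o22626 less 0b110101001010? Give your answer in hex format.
Convert 0o22626 (octal) → 2×4096 + 2×512 + 6×64 + 2×8 + 6 = 9622 (decimal)
Convert 0b110101001010 (binary) → 2048 + 1024 + 256 + 64 + 8 + 2 = 3402 (decimal)
Compute 9622 - 3402 = 6220
Convert 6220 (decimal) → 6220 = 1×4096 + 8×256 + 4×16 + 12 → 0x184C (hexadecimal)
0x184C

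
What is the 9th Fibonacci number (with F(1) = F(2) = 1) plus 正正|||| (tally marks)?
The 9th Fibonacci number (with F(1) = F(2) = 1): 1, 1, 2, 3, 5, 8, 13, 21, 34 → 34
Convert 正正|||| (tally marks) → 5 + 5 + 4 = 14 (decimal)
Compute 34 + 14 = 48
48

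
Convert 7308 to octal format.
Convert 7308 (decimal) → 7308 = 1×4096 + 6×512 + 2×64 + 1×8 + 4 → 0o16214 (octal)
0o16214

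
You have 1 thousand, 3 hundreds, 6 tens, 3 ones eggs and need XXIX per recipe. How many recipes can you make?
Convert 1 thousand, 3 hundreds, 6 tens, 3 ones (place-value notation) → 1×1000 + 3×100 + 6×10 + 3 = 1363 (decimal)
Convert XXIX (Roman numeral) → 10 + 10 + 9 = 29 (decimal)
Compute 1363 ÷ 29 = 47
47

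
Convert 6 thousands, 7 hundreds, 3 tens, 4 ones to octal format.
Convert 6 thousands, 7 hundreds, 3 tens, 4 ones (place-value notation) → 6×1000 + 7×100 + 3×10 + 4 = 6734 (decimal)
Convert 6734 (decimal) → 6734 = 1×4096 + 5×512 + 1×64 + 1×8 + 6 → 0o15116 (octal)
0o15116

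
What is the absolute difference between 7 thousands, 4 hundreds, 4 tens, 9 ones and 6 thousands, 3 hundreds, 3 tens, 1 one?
Convert 7 thousands, 4 hundreds, 4 tens, 9 ones (place-value notation) → 7×1000 + 4×100 + 4×10 + 9 = 7449 (decimal)
Convert 6 thousands, 3 hundreds, 3 tens, 1 one (place-value notation) → 6×1000 + 3×100 + 3×10 + 1 = 6331 (decimal)
Compute |7449 - 6331| = 1118
1118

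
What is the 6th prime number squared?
The 6th prime number = 13
Compute 13² = 13 × 13 = 169
169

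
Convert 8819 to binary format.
Convert 8819 (decimal) → 8819 = 8192 + 512 + 64 + 32 + 16 + 2 + 1 → 0b10001001110011 (binary)
0b10001001110011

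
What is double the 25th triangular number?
The 25th triangular number = 25×26/2 = 325
Compute 325 × 2 = 650
650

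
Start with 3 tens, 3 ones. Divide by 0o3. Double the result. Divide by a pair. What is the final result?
Convert 3 tens, 3 ones (place-value notation) → 3×10 + 3 = 33 (decimal)
Start: 33
Convert 0o3 (octal) → 3 (decimal)
33 ÷ 3 = 11
11 × 2 = 22
Convert a pair (colloquial) → 2 (decimal)
22 ÷ 2 = 11
11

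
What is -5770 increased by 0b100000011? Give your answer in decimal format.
Convert 0b100000011 (binary) → 256 + 2 + 1 = 259 (decimal)
Compute -5770 + 259 = -5511
-5511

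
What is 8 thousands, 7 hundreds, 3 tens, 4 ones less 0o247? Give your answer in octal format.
Convert 8 thousands, 7 hundreds, 3 tens, 4 ones (place-value notation) → 8×1000 + 7×100 + 3×10 + 4 = 8734 (decimal)
Convert 0o247 (octal) → 2×64 + 4×8 + 7 = 167 (decimal)
Compute 8734 - 167 = 8567
Convert 8567 (decimal) → 8567 = 2×4096 + 5×64 + 6×8 + 7 → 0o20567 (octal)
0o20567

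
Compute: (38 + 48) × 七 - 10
Convert 七 (Chinese numeral) → 7 (decimal)
Expression in decimal: (38 + 48) × 7 - 10
Parentheses first: 38 + 48 = 86
Multiply: 86 × 7 = 602
Subtract: 602 - 10 = 592
592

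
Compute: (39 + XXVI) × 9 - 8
Convert XXVI (Roman numeral) → 10 + 10 + 5 + 1 = 26 (decimal)
Expression in decimal: (39 + 26) × 9 - 8
Parentheses first: 39 + 26 = 65
Multiply: 65 × 9 = 585
Subtract: 585 - 8 = 577
577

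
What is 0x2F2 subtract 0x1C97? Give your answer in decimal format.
Convert 0x2F2 (hexadecimal) → 2×256 + 15×16 + 2 = 754 (decimal)
Convert 0x1C97 (hexadecimal) → 1×4096 + 12×256 + 9×16 + 7 = 7319 (decimal)
Compute 754 - 7319 = -6565
-6565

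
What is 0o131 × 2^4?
Convert 0o131 (octal) → 1×64 + 3×8 + 1 = 89 (decimal)
Convert 2^4 (power) → 16 (decimal)
Compute 89 × 16 = 1424
1424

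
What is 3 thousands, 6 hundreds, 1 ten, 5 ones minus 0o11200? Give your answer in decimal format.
Convert 3 thousands, 6 hundreds, 1 ten, 5 ones (place-value notation) → 3×1000 + 6×100 + 1×10 + 5 = 3615 (decimal)
Convert 0o11200 (octal) → 1×4096 + 1×512 + 2×64 = 4736 (decimal)
Compute 3615 - 4736 = -1121
-1121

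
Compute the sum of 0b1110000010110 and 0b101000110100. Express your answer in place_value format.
Convert 0b1110000010110 (binary) → 4096 + 2048 + 1024 + 16 + 4 + 2 = 7190 (decimal)
Convert 0b101000110100 (binary) → 2048 + 512 + 32 + 16 + 4 = 2612 (decimal)
Compute 7190 + 2612 = 9802
Convert 9802 (decimal) → 9802 = 9×1000 + 8×100 + 2 → 9 thousands, 8 hundreds, 2 ones (place-value notation)
9 thousands, 8 hundreds, 2 ones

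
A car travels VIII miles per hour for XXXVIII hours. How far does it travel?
Convert VIII (Roman numeral) → 5 + 1 + 1 + 1 = 8 (decimal)
Convert XXXVIII (Roman numeral) → 10 + 10 + 10 + 5 + 1 + 1 + 1 = 38 (decimal)
Compute 8 × 38 = 304
304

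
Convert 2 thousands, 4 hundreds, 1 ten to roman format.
Convert 2 thousands, 4 hundreds, 1 ten (place-value notation) → 2×1000 + 4×100 + 1×10 = 2410 (decimal)
Convert 2410 (decimal) → 2410 = 1000 + 1000 + 400 + 10 → MMCDX (Roman numeral)
MMCDX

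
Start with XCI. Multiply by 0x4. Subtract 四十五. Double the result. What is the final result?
Convert XCI (Roman numeral) → 90 + 1 = 91 (decimal)
Start: 91
Convert 0x4 (hexadecimal) → 4 (decimal)
91 × 4 = 364
Convert 四十五 (Chinese numeral) → 4×10 + 5 = 45 (decimal)
364 - 45 = 319
319 × 2 = 638
638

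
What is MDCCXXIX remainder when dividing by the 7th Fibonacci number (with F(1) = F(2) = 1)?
Convert MDCCXXIX (Roman numeral) → 1000 + 500 + 100 + 100 + 10 + 10 + 9 = 1729 (decimal)
Convert the 7th Fibonacci number (with F(1) = F(2) = 1) (Fibonacci index) → 1, 1, 2, 3, 5, 8, 13 → 13 (decimal)
Compute 1729 mod 13 = 0
0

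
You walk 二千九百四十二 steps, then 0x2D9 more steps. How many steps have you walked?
Convert 二千九百四十二 (Chinese numeral) → 2×1000 + 9×100 + 4×10 + 2 = 2942 (decimal)
Convert 0x2D9 (hexadecimal) → 2×256 + 13×16 + 9 = 729 (decimal)
Compute 2942 + 729 = 3671
3671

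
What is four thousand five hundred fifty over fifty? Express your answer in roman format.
Convert four thousand five hundred fifty (English words) → 4×1000 + 5×100 + 50 = 4550 (decimal)
Convert fifty (English words) → 50 (decimal)
Compute 4550 ÷ 50 = 91
Convert 91 (decimal) → 91 = 90 + 1 → XCI (Roman numeral)
XCI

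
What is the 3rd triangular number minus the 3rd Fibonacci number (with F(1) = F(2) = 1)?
The 3rd triangular number = 3×4/2 = 6
Convert the 3rd Fibonacci number (with F(1) = F(2) = 1) (Fibonacci index) → 1, 1, 2 → 2 (decimal)
Compute 6 - 2 = 4
4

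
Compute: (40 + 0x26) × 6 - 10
Convert 0x26 (hexadecimal) → 2×16 + 6 = 38 (decimal)
Expression in decimal: (40 + 38) × 6 - 10
Parentheses first: 40 + 38 = 78
Multiply: 78 × 6 = 468
Subtract: 468 - 10 = 458
458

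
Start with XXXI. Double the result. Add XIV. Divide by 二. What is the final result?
Convert XXXI (Roman numeral) → 10 + 10 + 10 + 1 = 31 (decimal)
Start: 31
31 × 2 = 62
Convert XIV (Roman numeral) → 10 + 4 = 14 (decimal)
62 + 14 = 76
Convert 二 (Chinese numeral) → 2 (decimal)
76 ÷ 2 = 38
38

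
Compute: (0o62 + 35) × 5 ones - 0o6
Convert 0o62 (octal) → 6×8 + 2 = 50 (decimal)
Convert 5 ones (place-value notation) → 5 (decimal)
Convert 0o6 (octal) → 6 (decimal)
Expression in decimal: (50 + 35) × 5 - 6
Parentheses first: 50 + 35 = 85
Multiply: 85 × 5 = 425
Subtract: 425 - 6 = 419
419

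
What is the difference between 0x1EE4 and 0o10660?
Convert 0x1EE4 (hexadecimal) → 1×4096 + 14×256 + 14×16 + 4 = 7908 (decimal)
Convert 0o10660 (octal) → 1×4096 + 6×64 + 6×8 = 4528 (decimal)
Difference: |7908 - 4528| = 3380
3380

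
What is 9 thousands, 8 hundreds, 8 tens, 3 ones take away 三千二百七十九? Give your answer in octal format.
Convert 9 thousands, 8 hundreds, 8 tens, 3 ones (place-value notation) → 9×1000 + 8×100 + 8×10 + 3 = 9883 (decimal)
Convert 三千二百七十九 (Chinese numeral) → 3×1000 + 2×100 + 7×10 + 9 = 3279 (decimal)
Compute 9883 - 3279 = 6604
Convert 6604 (decimal) → 6604 = 1×4096 + 4×512 + 7×64 + 1×8 + 4 → 0o14714 (octal)
0o14714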